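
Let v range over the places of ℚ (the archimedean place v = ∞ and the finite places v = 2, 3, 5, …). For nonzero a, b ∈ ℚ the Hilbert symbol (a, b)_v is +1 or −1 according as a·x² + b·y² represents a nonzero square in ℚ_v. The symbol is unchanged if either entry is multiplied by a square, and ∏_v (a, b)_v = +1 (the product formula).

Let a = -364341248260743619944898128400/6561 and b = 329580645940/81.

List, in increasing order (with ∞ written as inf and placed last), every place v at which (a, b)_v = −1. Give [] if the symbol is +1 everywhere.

[13, 29, 31, 41]

(a, b) ≡ (-3354169, 285104365) mod (ℚ^×)²; places V = {2, 3, 5, 7, 13, 17, 29, 31, 41, ∞}.
(a,b)_29: α=3, u≡9; β=1, v≡17 (mod 29); (9|29)=+1, (17|29)=-1; sign (−1)^0·+1^1·-1^3 = -1.
(a,b)_3: α=-8, u≡2; β=-4, v≡1 (mod 3); (2|3)=-1, (1|3)=+1; sign (−1)^0·-1^-4·+1^-8 = +1.
(a,b)_41: α=3, u≡6; β=1, v≡33 (mod 41); (6|41)=-1, (33|41)=+1; sign (−1)^0·-1^1·+1^3 = -1.
(a,b)_5: α=2, u≡4; β=1, v≡3 (mod 5); (4|5)=+1, (3|5)=-1; sign (−1)^0·+1^1·-1^2 = +1.
(a,b)_31: α=3, u≡13; β=1, v≡23 (mod 31); (13|31)=-1, (23|31)=-1; sign (−1)^1·-1^1·-1^3 = -1.
(a,b)_2: α=4, β=2; u≡7, v≡5 (mod 8); ε(u)ε(v)=1·0, αω(v)=4·1, βω(u)=2·0; sum ≡ 0  ⇒  +1.
(a,b)_17: α=6, u≡9; β=3, v≡12 (mod 17); (9|17)=+1, (12|17)=-1; sign (−1)^0·+1^3·-1^6 = +1.
(a,b)_7: α=3, u≡4; β=1, v≡6 (mod 7); (4|7)=+1, (6|7)=-1; sign (−1)^1·+1^1·-1^3 = +1.
(a,b)_13: α=3, u≡7; β=1, v≡4 (mod 13); (7|13)=-1, (4|13)=+1; sign (−1)^0·-1^1·+1^3 = -1.
(a,b)_∞: sgn(-3354169)=−, sgn(285104365)=+, so +1.
Ram(-3354169, 285104365) = {13, 29, 31, 41}; no ℚ_13-point on the conic.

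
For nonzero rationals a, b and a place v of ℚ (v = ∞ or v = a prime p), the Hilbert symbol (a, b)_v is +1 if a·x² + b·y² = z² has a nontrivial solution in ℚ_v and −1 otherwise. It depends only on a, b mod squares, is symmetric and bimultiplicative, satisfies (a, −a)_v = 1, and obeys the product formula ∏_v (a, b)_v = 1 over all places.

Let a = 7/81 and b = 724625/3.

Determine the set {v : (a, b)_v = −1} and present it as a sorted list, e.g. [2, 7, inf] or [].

[2, 5, 11, 17]

(a, b) ≡ (7, 86955) mod (ℚ^×)²; places V = {2, 3, 5, 7, 11, 17, 31, ∞}.
(a,b)_7: α=1, u≡2; β=0, v≡2 (mod 7); (2|7)=+1, (2|7)=+1; sign (−1)^0·+1^0·+1^1 = +1.
(a,b)_∞: sgn(7)=+, sgn(86955)=+, so +1.
(a,b)_2: α=0, β=0; u≡7, v≡3 (mod 8); ε(u)ε(v)=1·1, αω(v)=0·1, βω(u)=0·0; sum ≡ 1  ⇒  -1.
(a,b)_3: α=-4, u≡1; β=-1, v≡2 (mod 3); (1|3)=+1, (2|3)=-1; sign (−1)^0·+1^-1·-1^-4 = +1.
(a,b)_5: α=0, u≡2; β=3, v≡4 (mod 5); (2|5)=-1, (4|5)=+1; sign (−1)^0·-1^3·+1^0 = -1.
(a,b)_17: α=0, u≡11; β=1, v≡2 (mod 17); (11|17)=-1, (2|17)=+1; sign (−1)^0·-1^1·+1^0 = -1.
(a,b)_11: α=0, u≡10; β=1, v≡6 (mod 11); (10|11)=-1, (6|11)=-1; sign (−1)^0·-1^1·-1^0 = -1.
(a,b)_31: α=0, u≡2; β=1, v≡21 (mod 31); (2|31)=+1, (21|31)=-1; sign (−1)^0·+1^1·-1^0 = +1.
Ram(7, 86955) = {2, 5, 11, 17}; no ℚ_2-point on the conic.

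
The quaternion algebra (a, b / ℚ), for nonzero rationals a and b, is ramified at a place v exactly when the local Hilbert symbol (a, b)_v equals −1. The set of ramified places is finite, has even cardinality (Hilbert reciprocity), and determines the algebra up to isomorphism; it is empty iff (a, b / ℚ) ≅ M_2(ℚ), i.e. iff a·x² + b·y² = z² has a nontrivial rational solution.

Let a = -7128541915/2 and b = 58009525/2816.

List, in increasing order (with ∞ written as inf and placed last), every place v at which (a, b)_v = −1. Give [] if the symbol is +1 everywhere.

[11, 23]

(a, b) ≡ (-49332470, 88319) mod (ℚ^×)²; places V = {2, 5, 7, 11, 17, 23, 31, 37, ∞}.
(a,b)_∞: sgn(-49332470)=−, sgn(88319)=+, so +1.
(a,b)_2: α=-1, β=-8; u≡5, v≡7 (mod 8); ε(u)ε(v)=0·1, αω(v)=-1·0, βω(u)=-8·1; sum ≡ 0  ⇒  +1.
(a,b)_11: α=1, u≡8; β=-1, v≡8 (mod 11); (8|11)=-1, (8|11)=-1; sign (−1)^1·-1^-1·-1^1 = -1.
(a,b)_7: α=0, u≡1; β=1, v≡3 (mod 7); (1|7)=+1, (3|7)=-1; sign (−1)^0·+1^1·-1^0 = +1.
(a,b)_5: α=1, u≡1; β=2, v≡1 (mod 5); (1|5)=+1, (1|5)=+1; sign (−1)^0·+1^2·+1^1 = +1.
(a,b)_23: α=1, u≡5; β=0, v≡19 (mod 23); (5|23)=-1, (19|23)=-1; sign (−1)^0·-1^0·-1^1 = -1.
(a,b)_17: α=3, u≡6; β=2, v≡16 (mod 17); (6|17)=-1, (16|17)=+1; sign (−1)^0·-1^2·+1^3 = +1.
(a,b)_37: α=1, u≡17; β=1, v≡6 (mod 37); (17|37)=-1, (6|37)=-1; sign (−1)^0·-1^1·-1^1 = +1.
(a,b)_31: α=1, u≡22; β=1, v≡8 (mod 31); (22|31)=-1, (8|31)=+1; sign (−1)^1·-1^1·+1^1 = +1.
Ram(-49332470, 88319) = {11, 23}; no ℚ_11-point on the conic.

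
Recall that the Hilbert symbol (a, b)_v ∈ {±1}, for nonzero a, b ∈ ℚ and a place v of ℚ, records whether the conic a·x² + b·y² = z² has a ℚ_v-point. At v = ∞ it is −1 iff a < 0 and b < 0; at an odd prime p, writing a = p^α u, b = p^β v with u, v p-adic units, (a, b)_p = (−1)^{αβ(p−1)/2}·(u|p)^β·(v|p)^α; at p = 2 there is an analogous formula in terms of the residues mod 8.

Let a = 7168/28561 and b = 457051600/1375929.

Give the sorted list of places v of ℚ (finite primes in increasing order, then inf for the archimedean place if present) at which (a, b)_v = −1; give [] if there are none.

Mod squares: a ≡ 7, b ≡ 1189. Check v ∈ {∞, 2, 3, 5, 7, 13, 17, 23, 29, 31, 41}.
v=41: a=41^0·(≡3), b=41^1·(≡11) mod 41; (3|41)=-1, (11|41)=-1; (−1)^{0·1·20}·(-1)^1·(-1)^0 = -1.
v=13: a=13^-4·(≡5), b=13^0·(≡2) mod 13; (5|13)=-1, (2|13)=-1; (−1)^{-4·0·6}·(-1)^0·(-1)^-4 = +1.
v=29: a=29^0·(≡6), b=29^1·(≡17) mod 29; (6|29)=+1, (17|29)=-1; (−1)^{0·1·14}·(+1)^1·(-1)^0 = +1.
v=31: a=31^0·(≡10), b=31^2·(≡21) mod 31; (10|31)=+1, (21|31)=-1; (−1)^{0·2·15}·(+1)^2·(-1)^0 = +1.
v=3: a=3^0·(≡1), b=3^-2·(≡1) mod 3; (1|3)=+1, (1|3)=+1; (−1)^{0·-2·1}·(+1)^-2·(+1)^0 = +1.
v=23: a=23^0·(≡20), b=23^-2·(≡8) mod 23; (20|23)=-1, (8|23)=+1; (−1)^{0·-2·11}·(-1)^-2·(+1)^0 = +1.
v=17: a=17^0·(≡11), b=17^-2·(≡4) mod 17; (11|17)=-1, (4|17)=+1; (−1)^{0·-2·8}·(-1)^-2·(+1)^0 = +1.
v=2: v_2(a)=10, v_2(b)=4; units ≡ 7, 5 (mod 8); ε·ε+αω+βω = 1·0+10·1+4·0 ≡ 0  ⇒  (a,b)_2 = +1.
v=5: a=5^0·(≡3), b=5^2·(≡1) mod 5; (3|5)=-1, (1|5)=+1; (−1)^{0·2·2}·(-1)^2·(+1)^0 = +1.
v=7: a=7^1·(≡2), b=7^0·(≡6) mod 7; (2|7)=+1, (6|7)=-1; (−1)^{1·0·3}·(+1)^0·(-1)^1 = -1.
v=∞: 7 > 0 and 1189 > 0  ⇒  (a,b)_∞ = +1.
Ram(7, 1189) = {7, 41}; no ℚ_7-point on the conic.

[7, 41]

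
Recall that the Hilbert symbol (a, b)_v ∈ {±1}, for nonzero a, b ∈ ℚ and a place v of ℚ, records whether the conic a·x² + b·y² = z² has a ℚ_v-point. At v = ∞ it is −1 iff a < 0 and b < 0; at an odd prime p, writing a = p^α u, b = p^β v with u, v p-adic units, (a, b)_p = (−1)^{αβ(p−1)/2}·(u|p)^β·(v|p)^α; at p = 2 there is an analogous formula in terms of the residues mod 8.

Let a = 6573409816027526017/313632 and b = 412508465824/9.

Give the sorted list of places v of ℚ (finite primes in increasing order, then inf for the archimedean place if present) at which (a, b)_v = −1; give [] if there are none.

[2, 7, 17, 29]

Mod squares: a ≡ 121394, b ≡ 158746. Check v ∈ {∞, 2, 3, 7, 11, 13, 17, 23, 29, 31}.
v=29: a=29^1·(≡17), b=29^1·(≡4) mod 29; (17|29)=-1, (4|29)=+1; (−1)^{1·1·14}·(-1)^1·(+1)^1 = -1.
v=17: a=17^2·(≡7), b=17^1·(≡5) mod 17; (7|17)=-1, (5|17)=-1; (−1)^{2·1·8}·(-1)^1·(-1)^2 = -1.
v=3: a=3^-4·(≡2), b=3^-2·(≡1) mod 3; (2|3)=-1, (1|3)=+1; (−1)^{-4·-2·1}·(-1)^-2·(+1)^-4 = +1.
v=∞: 121394 > 0 and 158746 > 0  ⇒  (a,b)_∞ = +1.
v=31: a=31^4·(≡11), b=31^2·(≡3) mod 31; (11|31)=-1, (3|31)=-1; (−1)^{4·2·15}·(-1)^2·(-1)^4 = +1.
v=2: v_2(a)=-5, v_2(b)=5; units ≡ 1, 5 (mod 8); ε·ε+αω+βω = 0·0+-5·1+5·0 ≡ 1  ⇒  (a,b)_2 = -1.
v=7: a=7^5·(≡3), b=7^1·(≡3) mod 7; (3|7)=-1, (3|7)=-1; (−1)^{5·1·3}·(-1)^1·(-1)^5 = -1.
v=13: a=13^3·(≡4), b=13^2·(≡12) mod 13; (4|13)=+1, (12|13)=+1; (−1)^{3·2·6}·(+1)^2·(+1)^3 = +1.
v=11: a=11^-2·(≡1), b=11^0·(≡9) mod 11; (1|11)=+1, (9|11)=+1; (−1)^{-2·0·5}·(+1)^0·(+1)^-2 = +1.
v=23: a=23^1·(≡21), b=23^1·(≡6) mod 23; (21|23)=-1, (6|23)=+1; (−1)^{1·1·11}·(-1)^1·(+1)^1 = +1.
Ram(121394, 158746) = {2, 7, 17, 29}; no ℚ_2-point on the conic.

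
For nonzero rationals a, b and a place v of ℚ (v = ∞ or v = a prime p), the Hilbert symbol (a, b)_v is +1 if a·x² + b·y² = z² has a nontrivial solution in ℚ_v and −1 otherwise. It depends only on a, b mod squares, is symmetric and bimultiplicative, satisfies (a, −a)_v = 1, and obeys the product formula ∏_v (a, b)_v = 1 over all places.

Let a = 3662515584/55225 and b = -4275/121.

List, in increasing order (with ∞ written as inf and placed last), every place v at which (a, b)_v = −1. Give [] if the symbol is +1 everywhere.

Mod squares: a ≡ 129766, b ≡ -19. Check v ∈ {∞, 2, 3, 5, 7, 11, 13, 19, 23, 31, 47}.
v=2: v_2(a)=7, v_2(b)=0; units ≡ 3, 5 (mod 8); ε·ε+αω+βω = 1·0+7·1+0·1 ≡ 1  ⇒  (a,b)_2 = -1.
v=5: a=5^-2·(≡1), b=5^2·(≡4) mod 5; (1|5)=+1, (4|5)=+1; (−1)^{-2·2·2}·(+1)^2·(+1)^-2 = +1.
v=7: a=7^3·(≡2), b=7^0·(≡1) mod 7; (2|7)=+1, (1|7)=+1; (−1)^{3·0·3}·(+1)^0·(+1)^3 = +1.
v=∞: 129766 > 0 and -19 < 0  ⇒  (a,b)_∞ = +1.
v=23: a=23^1·(≡22), b=23^0·(≡12) mod 23; (22|23)=-1, (12|23)=+1; (−1)^{1·0·11}·(-1)^0·(+1)^1 = +1.
v=19: a=19^0·(≡14), b=19^1·(≡14) mod 19; (14|19)=-1, (14|19)=-1; (−1)^{0·1·9}·(-1)^1·(-1)^0 = -1.
v=11: a=11^0·(≡7), b=11^-2·(≡4) mod 11; (7|11)=-1, (4|11)=+1; (−1)^{0·-2·5}·(-1)^-2·(+1)^0 = +1.
v=3: a=3^2·(≡1), b=3^2·(≡2) mod 3; (1|3)=+1, (2|3)=-1; (−1)^{2·2·1}·(+1)^2·(-1)^2 = +1.
v=13: a=13^1·(≡11), b=13^0·(≡7) mod 13; (11|13)=-1, (7|13)=-1; (−1)^{1·0·6}·(-1)^0·(-1)^1 = -1.
v=47: a=47^-2·(≡31), b=47^0·(≡14) mod 47; (31|47)=-1, (14|47)=+1; (−1)^{-2·0·23}·(-1)^0·(+1)^-2 = +1.
v=31: a=31^1·(≡1), b=31^0·(≡30) mod 31; (1|31)=+1, (30|31)=-1; (−1)^{1·0·15}·(+1)^0·(-1)^1 = -1.
|Ram(129766, -19)| = 4, even; anisotropic at {2, 13, 19, 31}.

[2, 13, 19, 31]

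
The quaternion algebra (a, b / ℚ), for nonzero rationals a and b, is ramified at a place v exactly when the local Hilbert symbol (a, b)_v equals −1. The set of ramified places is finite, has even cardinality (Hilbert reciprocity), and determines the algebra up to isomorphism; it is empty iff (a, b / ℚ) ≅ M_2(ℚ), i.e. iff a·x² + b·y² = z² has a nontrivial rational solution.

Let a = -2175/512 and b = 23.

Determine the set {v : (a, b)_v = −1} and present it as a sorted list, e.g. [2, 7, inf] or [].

(a, b) ≡ (-174, 23) mod (ℚ^×)²; places V = {2, 3, 5, 23, 29, ∞}.
(a,b)_29: α=1, u≡22; β=0, v≡23 (mod 29); (22|29)=+1, (23|29)=+1; sign (−1)^0·+1^0·+1^1 = +1.
(a,b)_2: α=-9, β=0; u≡1, v≡7 (mod 8); ε(u)ε(v)=0·1, αω(v)=-9·0, βω(u)=0·0; sum ≡ 0  ⇒  +1.
(a,b)_23: α=0, u≡17; β=1, v≡1 (mod 23); (17|23)=-1, (1|23)=+1; sign (−1)^0·-1^1·+1^0 = -1.
(a,b)_∞: sgn(-174)=−, sgn(23)=+, so +1.
(a,b)_5: α=2, u≡4; β=0, v≡3 (mod 5); (4|5)=+1, (3|5)=-1; sign (−1)^0·+1^0·-1^2 = +1.
(a,b)_3: α=1, u≡2; β=0, v≡2 (mod 3); (2|3)=-1, (2|3)=-1; sign (−1)^0·-1^0·-1^1 = -1.
(-174, 23 / ℚ) ramifies at {3, 23}: a division algebra.

[3, 23]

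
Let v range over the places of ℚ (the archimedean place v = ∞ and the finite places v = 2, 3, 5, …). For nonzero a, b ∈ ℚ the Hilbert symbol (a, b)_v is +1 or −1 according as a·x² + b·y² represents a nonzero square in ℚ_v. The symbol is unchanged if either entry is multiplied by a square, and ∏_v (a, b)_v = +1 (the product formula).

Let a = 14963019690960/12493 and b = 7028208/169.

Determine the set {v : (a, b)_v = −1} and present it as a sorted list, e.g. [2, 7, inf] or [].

Mod squares: a ≡ 476905, b ≡ 5423. Check v ∈ {∞, 2, 3, 5, 11, 13, 17, 23, 29, 31}.
v=29: a=29^1·(≡3), b=29^1·(≡6) mod 29; (3|29)=-1, (6|29)=+1; (−1)^{1·1·14}·(-1)^1·(+1)^1 = -1.
v=2: v_2(a)=4, v_2(b)=4; units ≡ 1, 7 (mod 8); ε·ε+αω+βω = 0·1+4·0+4·0 ≡ 0  ⇒  (a,b)_2 = +1.
v=3: a=3^6·(≡1), b=3^4·(≡2) mod 3; (1|3)=+1, (2|3)=-1; (−1)^{6·4·1}·(+1)^4·(-1)^6 = +1.
v=23: a=23^1·(≡8), b=23^0·(≡18) mod 23; (8|23)=+1, (18|23)=+1; (−1)^{1·0·11}·(+1)^0·(+1)^1 = +1.
v=17: a=17^2·(≡2), b=17^1·(≡16) mod 17; (2|17)=+1, (16|17)=+1; (−1)^{2·1·8}·(+1)^1·(+1)^2 = +1.
v=∞: 476905 > 0 and 5423 > 0  ⇒  (a,b)_∞ = +1.
v=11: a=11^3·(≡3), b=11^1·(≡1) mod 11; (3|11)=+1, (1|11)=+1; (−1)^{3·1·5}·(+1)^1·(+1)^3 = -1.
v=5: a=5^1·(≡4), b=5^0·(≡2) mod 5; (4|5)=+1, (2|5)=-1; (−1)^{1·0·2}·(+1)^0·(-1)^1 = -1.
v=31: a=31^-2·(≡5), b=31^0·(≡23) mod 31; (5|31)=+1, (23|31)=-1; (−1)^{-2·0·15}·(+1)^0·(-1)^-2 = +1.
v=13: a=13^-1·(≡10), b=13^-2·(≡5) mod 13; (10|13)=+1, (5|13)=-1; (−1)^{-1·-2·6}·(+1)^-2·(-1)^-1 = -1.
|Ram(476905, 5423)| = 4, even; anisotropic at {5, 11, 13, 29}.

[5, 11, 13, 29]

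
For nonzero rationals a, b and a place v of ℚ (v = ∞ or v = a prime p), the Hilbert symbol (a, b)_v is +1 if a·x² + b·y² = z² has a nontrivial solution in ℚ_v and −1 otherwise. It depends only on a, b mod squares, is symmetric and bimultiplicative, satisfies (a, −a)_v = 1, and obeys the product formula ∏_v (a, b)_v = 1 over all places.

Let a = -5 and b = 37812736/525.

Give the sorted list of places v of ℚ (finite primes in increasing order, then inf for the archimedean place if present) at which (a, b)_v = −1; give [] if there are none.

(a, b) ≡ (-5, 18354) mod (ℚ^×)²; places V = {2, 3, 5, 7, 13, 19, 23, ∞}.
(a,b)_2: α=0, β=9; u≡3, v≡1 (mod 8); ε(u)ε(v)=1·0, αω(v)=0·0, βω(u)=9·1; sum ≡ 1  ⇒  -1.
(a,b)_7: α=0, u≡2; β=-1, v≡2 (mod 7); (2|7)=+1, (2|7)=+1; sign (−1)^0·+1^-1·+1^0 = +1.
(a,b)_5: α=1, u≡4; β=-2, v≡1 (mod 5); (4|5)=+1, (1|5)=+1; sign (−1)^0·+1^-2·+1^1 = +1.
(a,b)_3: α=0, u≡1; β=-1, v≡1 (mod 3); (1|3)=+1, (1|3)=+1; sign (−1)^0·+1^-1·+1^0 = +1.
(a,b)_∞: sgn(-5)=−, sgn(18354)=+, so +1.
(a,b)_13: α=0, u≡8; β=2, v≡8 (mod 13); (8|13)=-1, (8|13)=-1; sign (−1)^0·-1^2·-1^0 = +1.
(a,b)_19: α=0, u≡14; β=1, v≡7 (mod 19); (14|19)=-1, (7|19)=+1; sign (−1)^0·-1^1·+1^0 = -1.
(a,b)_23: α=0, u≡18; β=1, v≡2 (mod 23); (18|23)=+1, (2|23)=+1; sign (−1)^0·+1^1·+1^0 = +1.
|Ram(-5, 18354)| = 2, even; anisotropic at {2, 19}.

[2, 19]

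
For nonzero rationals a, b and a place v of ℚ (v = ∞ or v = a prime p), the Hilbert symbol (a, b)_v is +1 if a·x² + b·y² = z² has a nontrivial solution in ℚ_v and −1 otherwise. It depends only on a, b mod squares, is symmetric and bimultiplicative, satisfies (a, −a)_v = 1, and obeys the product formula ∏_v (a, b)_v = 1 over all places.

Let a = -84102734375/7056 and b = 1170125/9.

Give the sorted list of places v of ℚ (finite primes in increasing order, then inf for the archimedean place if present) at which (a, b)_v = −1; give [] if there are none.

[5, 23]

Mod squares: a ≡ -407, b ≡ 46805. Check v ∈ {∞, 2, 3, 5, 7, 11, 23, 37}.
v=∞: -407 < 0 and 46805 > 0  ⇒  (a,b)_∞ = +1.
v=2: v_2(a)=-4, v_2(b)=0; units ≡ 1, 5 (mod 8); ε·ε+αω+βω = 0·0+-4·1+0·0 ≡ 0  ⇒  (a,b)_2 = +1.
v=23: a=23^2·(≡19), b=23^1·(≡5) mod 23; (19|23)=-1, (5|23)=-1; (−1)^{2·1·11}·(-1)^1·(-1)^2 = -1.
v=3: a=3^-2·(≡1), b=3^-2·(≡2) mod 3; (1|3)=+1, (2|3)=-1; (−1)^{-2·-2·1}·(+1)^-2·(-1)^-2 = +1.
v=37: a=37^1·(≡28), b=37^1·(≡3) mod 37; (28|37)=+1, (3|37)=+1; (−1)^{1·1·18}·(+1)^1·(+1)^1 = +1.
v=11: a=11^1·(≡10), b=11^1·(≡3) mod 11; (10|11)=-1, (3|11)=+1; (−1)^{1·1·5}·(-1)^1·(+1)^1 = +1.
v=5: a=5^8·(≡2), b=5^3·(≡4) mod 5; (2|5)=-1, (4|5)=+1; (−1)^{8·3·2}·(-1)^3·(+1)^8 = -1.
v=7: a=7^-2·(≡3), b=7^0·(≡6) mod 7; (3|7)=-1, (6|7)=-1; (−1)^{-2·0·3}·(-1)^0·(-1)^-2 = +1.
(-407, 46805 / ℚ) ramifies at {5, 23}: a division algebra.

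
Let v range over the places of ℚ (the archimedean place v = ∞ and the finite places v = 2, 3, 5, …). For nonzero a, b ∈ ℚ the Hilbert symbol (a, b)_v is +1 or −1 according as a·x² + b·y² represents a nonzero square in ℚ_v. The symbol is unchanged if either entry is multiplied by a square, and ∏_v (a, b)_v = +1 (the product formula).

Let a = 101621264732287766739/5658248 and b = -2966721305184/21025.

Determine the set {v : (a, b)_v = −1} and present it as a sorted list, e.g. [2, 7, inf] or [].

(a, b) ≡ (13702, -126854) mod (ℚ^×)²; places V = {2, 3, 5, 7, 13, 17, 29, 31, 41, ∞}.
(a,b)_17: α=1, u≡5; β=1, v≡1 (mod 17); (5|17)=-1, (1|17)=+1; sign (−1)^0·-1^1·+1^1 = -1.
(a,b)_29: α=-4, u≡17; β=-2, v≡11 (mod 29); (17|29)=-1, (11|29)=-1; sign (−1)^0·-1^-2·-1^-4 = +1.
(a,b)_2: α=-3, β=5; u≡3, v≡5 (mod 8); ε(u)ε(v)=1·0, αω(v)=-3·1, βω(u)=5·1; sum ≡ 0  ⇒  +1.
(a,b)_41: α=2, u≡25; β=1, v≡30 (mod 41); (25|41)=+1, (30|41)=-1; sign (−1)^0·+1^1·-1^2 = +1.
(a,b)_∞: sgn(13702)=+, sgn(-126854)=−, so +1.
(a,b)_7: α=2, u≡6; β=1, v≡2 (mod 7); (6|7)=-1, (2|7)=+1; sign (−1)^0·-1^1·+1^2 = -1.
(a,b)_13: α=5, u≡12; β=3, v≡2 (mod 13); (12|13)=+1, (2|13)=-1; sign (−1)^0·+1^3·-1^5 = -1.
(a,b)_5: α=0, u≡3; β=-2, v≡1 (mod 5); (3|5)=-1, (1|5)=+1; sign (−1)^0·-1^-2·+1^0 = +1.
(a,b)_31: α=3, u≡28; β=2, v≡13 (mod 31); (28|31)=+1, (13|31)=-1; sign (−1)^0·+1^2·-1^3 = -1.
(a,b)_3: α=8, u≡1; β=2, v≡1 (mod 3); (1|3)=+1, (1|3)=+1; sign (−1)^0·+1^2·+1^8 = +1.
|Ram(13702, -126854)| = 4, even; anisotropic at {7, 13, 17, 31}.

[7, 13, 17, 31]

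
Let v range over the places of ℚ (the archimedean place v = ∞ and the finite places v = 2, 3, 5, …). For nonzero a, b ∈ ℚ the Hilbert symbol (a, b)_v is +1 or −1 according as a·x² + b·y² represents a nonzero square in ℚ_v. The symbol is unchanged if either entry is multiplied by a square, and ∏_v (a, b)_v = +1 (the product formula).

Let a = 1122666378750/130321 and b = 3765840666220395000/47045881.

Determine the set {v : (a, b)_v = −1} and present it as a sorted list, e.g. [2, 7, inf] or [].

Mod squares: a ≡ 174, b ≡ 238. Check v ∈ {∞, 2, 3, 5, 7, 17, 19, 29}.
v=3: a=3^7·(≡1), b=3^12·(≡1) mod 3; (1|3)=+1, (1|3)=+1; (−1)^{7·12·1}·(+1)^12·(+1)^7 = +1.
v=17: a=17^2·(≡13), b=17^3·(≡3) mod 17; (13|17)=+1, (3|17)=-1; (−1)^{2·3·8}·(+1)^3·(-1)^2 = +1.
v=19: a=19^-4·(≡14), b=19^-6·(≡10) mod 19; (14|19)=-1, (10|19)=-1; (−1)^{-4·-6·9}·(-1)^-6·(-1)^-4 = +1.
v=5: a=5^4·(≡1), b=5^4·(≡2) mod 5; (1|5)=+1, (2|5)=-1; (−1)^{4·4·2}·(+1)^4·(-1)^4 = +1.
v=2: v_2(a)=1, v_2(b)=3; units ≡ 7, 7 (mod 8); ε·ε+αω+βω = 1·1+1·0+3·0 ≡ 1  ⇒  (a,b)_2 = -1.
v=∞: 174 > 0 and 238 > 0  ⇒  (a,b)_∞ = +1.
v=7: a=7^2·(≡5), b=7^3·(≡5) mod 7; (5|7)=-1, (5|7)=-1; (−1)^{2·3·3}·(-1)^3·(-1)^2 = -1.
v=29: a=29^1·(≡28), b=29^2·(≡1) mod 29; (28|29)=+1, (1|29)=+1; (−1)^{1·2·14}·(+1)^2·(+1)^1 = +1.
|Ram(174, 238)| = 2, even; anisotropic at {2, 7}.

[2, 7]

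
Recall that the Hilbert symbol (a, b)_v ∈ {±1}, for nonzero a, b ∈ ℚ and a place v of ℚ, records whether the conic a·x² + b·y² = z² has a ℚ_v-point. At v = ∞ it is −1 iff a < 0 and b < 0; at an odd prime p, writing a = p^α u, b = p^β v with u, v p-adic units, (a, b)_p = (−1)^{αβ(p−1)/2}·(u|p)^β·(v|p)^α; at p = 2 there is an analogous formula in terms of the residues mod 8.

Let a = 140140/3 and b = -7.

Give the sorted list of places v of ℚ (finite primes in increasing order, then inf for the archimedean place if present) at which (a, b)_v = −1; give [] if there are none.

Mod squares: a ≡ 2145, b ≡ -7. Check v ∈ {∞, 2, 3, 5, 7, 11, 13}.
v=2: v_2(a)=2, v_2(b)=0; units ≡ 1, 1 (mod 8); ε·ε+αω+βω = 0·0+2·0+0·0 ≡ 0  ⇒  (a,b)_2 = +1.
v=13: a=13^1·(≡1), b=13^0·(≡6) mod 13; (1|13)=+1, (6|13)=-1; (−1)^{1·0·6}·(+1)^0·(-1)^1 = -1.
v=∞: 2145 > 0 and -7 < 0  ⇒  (a,b)_∞ = +1.
v=11: a=11^1·(≡8), b=11^0·(≡4) mod 11; (8|11)=-1, (4|11)=+1; (−1)^{1·0·5}·(-1)^0·(+1)^1 = +1.
v=3: a=3^-1·(≡1), b=3^0·(≡2) mod 3; (1|3)=+1, (2|3)=-1; (−1)^{-1·0·1}·(+1)^0·(-1)^-1 = -1.
v=5: a=5^1·(≡1), b=5^0·(≡3) mod 5; (1|5)=+1, (3|5)=-1; (−1)^{1·0·2}·(+1)^0·(-1)^1 = -1.
v=7: a=7^2·(≡6), b=7^1·(≡6) mod 7; (6|7)=-1, (6|7)=-1; (−1)^{2·1·3}·(-1)^1·(-1)^2 = -1.
Ram(2145, -7) = {3, 5, 7, 13}; no ℚ_3-point on the conic.

[3, 5, 7, 13]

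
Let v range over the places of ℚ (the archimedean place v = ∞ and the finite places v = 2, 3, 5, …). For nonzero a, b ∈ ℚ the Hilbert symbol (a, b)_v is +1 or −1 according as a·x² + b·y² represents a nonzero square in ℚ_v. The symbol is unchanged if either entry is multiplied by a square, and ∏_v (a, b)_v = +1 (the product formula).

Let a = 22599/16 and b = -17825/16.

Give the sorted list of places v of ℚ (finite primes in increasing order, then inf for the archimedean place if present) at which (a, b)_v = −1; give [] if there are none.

[2, 31]

Mod squares: a ≡ 31, b ≡ -713. Check v ∈ {∞, 2, 3, 5, 23, 31}.
v=2: v_2(a)=-4, v_2(b)=-4; units ≡ 7, 7 (mod 8); ε·ε+αω+βω = 1·1+-4·0+-4·0 ≡ 1  ⇒  (a,b)_2 = -1.
v=31: a=31^1·(≡1), b=31^1·(≡28) mod 31; (1|31)=+1, (28|31)=+1; (−1)^{1·1·15}·(+1)^1·(+1)^1 = -1.
v=23: a=23^0·(≡8), b=23^1·(≡22) mod 23; (8|23)=+1, (22|23)=-1; (−1)^{0·1·11}·(+1)^1·(-1)^0 = +1.
v=∞: 31 > 0 and -713 < 0  ⇒  (a,b)_∞ = +1.
v=3: a=3^6·(≡1), b=3^0·(≡1) mod 3; (1|3)=+1, (1|3)=+1; (−1)^{6·0·1}·(+1)^0·(+1)^6 = +1.
v=5: a=5^0·(≡4), b=5^2·(≡2) mod 5; (4|5)=+1, (2|5)=-1; (−1)^{0·2·2}·(+1)^2·(-1)^0 = +1.
(31, -713 / ℚ) ramifies at {2, 31}: a division algebra.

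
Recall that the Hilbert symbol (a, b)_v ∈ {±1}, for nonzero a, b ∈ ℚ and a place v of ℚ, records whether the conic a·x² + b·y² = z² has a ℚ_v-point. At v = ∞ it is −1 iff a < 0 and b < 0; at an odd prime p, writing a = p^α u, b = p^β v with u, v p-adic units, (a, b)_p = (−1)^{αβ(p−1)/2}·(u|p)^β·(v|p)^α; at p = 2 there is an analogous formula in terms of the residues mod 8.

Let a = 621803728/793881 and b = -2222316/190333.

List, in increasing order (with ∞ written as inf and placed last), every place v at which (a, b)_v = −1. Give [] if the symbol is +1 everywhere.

[13, 19]

Mod squares: a ≡ 13, b ≡ -247. Check v ∈ {∞, 2, 3, 7, 11, 13, 19}.
v=3: a=3^-8·(≡1), b=3^4·(≡2) mod 3; (1|3)=+1, (2|3)=-1; (−1)^{-8·4·1}·(+1)^4·(-1)^-8 = +1.
v=19: a=19^2·(≡15), b=19^3·(≡17) mod 19; (15|19)=-1, (17|19)=+1; (−1)^{2·3·9}·(-1)^3·(+1)^2 = -1.
v=2: v_2(a)=4, v_2(b)=2; units ≡ 5, 1 (mod 8); ε·ε+αω+βω = 0·0+4·0+2·1 ≡ 0  ⇒  (a,b)_2 = +1.
v=7: a=7^2·(≡5), b=7^0·(≡3) mod 7; (5|7)=-1, (3|7)=-1; (−1)^{2·0·3}·(-1)^0·(-1)^2 = +1.
v=13: a=13^3·(≡4), b=13^-1·(≡7) mod 13; (4|13)=+1, (7|13)=-1; (−1)^{3·-1·6}·(+1)^-1·(-1)^3 = -1.
v=∞: 13 > 0 and -247 < 0  ⇒  (a,b)_∞ = +1.
v=11: a=11^-2·(≡8), b=11^-4·(≡7) mod 11; (8|11)=-1, (7|11)=-1; (−1)^{-2·-4·5}·(-1)^-4·(-1)^-2 = +1.
(13, -247 / ℚ) ramifies at {13, 19}: a division algebra.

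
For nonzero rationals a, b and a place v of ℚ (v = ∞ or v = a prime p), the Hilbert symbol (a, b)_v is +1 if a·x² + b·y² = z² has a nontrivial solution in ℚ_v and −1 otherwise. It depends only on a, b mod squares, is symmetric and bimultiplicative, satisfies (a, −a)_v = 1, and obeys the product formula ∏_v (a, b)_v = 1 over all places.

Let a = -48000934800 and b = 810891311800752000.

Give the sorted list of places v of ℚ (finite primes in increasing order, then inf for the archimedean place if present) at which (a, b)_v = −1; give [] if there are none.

[2, 3, 5, 7]

(a, b) ≡ (-273, 15470) mod (ℚ^×)²; places V = {2, 3, 5, 7, 13, 17, ∞}.
(a,b)_7: α=1, u≡5; β=3, v≡6 (mod 7); (5|7)=-1, (6|7)=-1; sign (−1)^1·-1^3·-1^1 = -1.
(a,b)_17: α=2, u≡13; β=3, v≡8 (mod 17); (13|17)=+1, (8|17)=+1; sign (−1)^0·+1^3·+1^2 = +1.
(a,b)_5: α=2, u≡3; β=3, v≡1 (mod 5); (3|5)=-1, (1|5)=+1; sign (−1)^0·-1^3·+1^2 = -1.
(a,b)_13: α=3, u≡11; β=5, v≡6 (mod 13); (11|13)=-1, (6|13)=-1; sign (−1)^0·-1^5·-1^3 = +1.
(a,b)_3: α=3, u≡2; β=4, v≡2 (mod 3); (2|3)=-1, (2|3)=-1; sign (−1)^0·-1^4·-1^3 = -1.
(a,b)_∞: sgn(-273)=−, sgn(15470)=+, so +1.
(a,b)_2: α=4, β=7; u≡7, v≡7 (mod 8); ε(u)ε(v)=1·1, αω(v)=4·0, βω(u)=7·0; sum ≡ 1  ⇒  -1.
(-273, 15470 / ℚ) ramifies at {2, 3, 5, 7}: a division algebra.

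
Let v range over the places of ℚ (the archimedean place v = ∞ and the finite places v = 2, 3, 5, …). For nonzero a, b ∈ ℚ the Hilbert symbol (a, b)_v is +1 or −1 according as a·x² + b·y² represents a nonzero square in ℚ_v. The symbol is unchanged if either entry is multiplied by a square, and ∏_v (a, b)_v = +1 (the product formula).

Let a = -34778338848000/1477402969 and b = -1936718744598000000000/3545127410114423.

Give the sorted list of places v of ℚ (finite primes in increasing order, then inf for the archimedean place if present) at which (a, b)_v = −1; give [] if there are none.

[2, 5, 11, inf]

Mod squares: a ≡ -5, b ≡ -1265. Check v ∈ {∞, 2, 3, 5, 7, 11, 17, 19, 23, 37}.
v=7: a=7^-2·(≡4), b=7^-2·(≡2) mod 7; (4|7)=+1, (2|7)=+1; (−1)^{-2·-2·3}·(+1)^-2·(+1)^-2 = +1.
v=17: a=17^-4·(≡12), b=17^-6·(≡11) mod 17; (12|17)=-1, (11|17)=-1; (−1)^{-4·-6·8}·(-1)^-6·(-1)^-4 = +1.
v=37: a=37^2·(≡29), b=37^2·(≡9) mod 37; (29|37)=-1, (9|37)=+1; (−1)^{2·2·18}·(-1)^2·(+1)^2 = +1.
v=3: a=3^8·(≡1), b=3^12·(≡1) mod 3; (1|3)=+1, (1|3)=+1; (−1)^{8·12·1}·(+1)^12·(+1)^8 = +1.
v=2: v_2(a)=8, v_2(b)=10; units ≡ 3, 7 (mod 8); ε·ε+αω+βω = 1·1+8·0+10·1 ≡ 1  ⇒  (a,b)_2 = -1.
v=5: a=5^3·(≡4), b=5^9·(≡3) mod 5; (4|5)=+1, (3|5)=-1; (−1)^{3·9·2}·(+1)^9·(-1)^3 = -1.
v=23: a=23^0·(≡18), b=23^-1·(≡17) mod 23; (18|23)=+1, (17|23)=-1; (−1)^{0·-1·11}·(+1)^-1·(-1)^0 = +1.
v=∞: -5 < 0 and -1265 < 0  ⇒  (a,b)_∞ = -1.
v=19: a=19^-2·(≡12), b=19^-4·(≡15) mod 19; (12|19)=-1, (15|19)=-1; (−1)^{-2·-4·9}·(-1)^-4·(-1)^-2 = +1.
v=11: a=11^2·(≡7), b=11^3·(≡2) mod 11; (7|11)=-1, (2|11)=-1; (−1)^{2·3·5}·(-1)^3·(-1)^2 = -1.
(-5, -1265 / ℚ) ramifies at {2, 5, 11, ∞}: a division algebra.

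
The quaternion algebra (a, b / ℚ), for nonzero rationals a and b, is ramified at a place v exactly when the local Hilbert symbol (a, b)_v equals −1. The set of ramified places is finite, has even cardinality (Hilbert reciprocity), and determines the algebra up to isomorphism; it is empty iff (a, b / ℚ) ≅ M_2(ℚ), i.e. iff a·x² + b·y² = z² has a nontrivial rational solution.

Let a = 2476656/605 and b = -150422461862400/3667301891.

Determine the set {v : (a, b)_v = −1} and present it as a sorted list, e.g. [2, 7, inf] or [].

(a, b) ≡ (195, -6006) mod (ℚ^×)²; places V = {2, 3, 5, 7, 11, 13, 19, 31, ∞}.
(a,b)_2: α=4, β=9; u≡3, v≡5 (mod 8); ε(u)ε(v)=1·0, αω(v)=4·1, βω(u)=9·1; sum ≡ 1  ⇒  -1.
(a,b)_7: α=2, u≡6; β=1, v≡6 (mod 7); (6|7)=-1, (6|7)=-1; sign (−1)^0·-1^1·-1^2 = -1.
(a,b)_31: α=0, u≡8; β=-4, v≡18 (mod 31); (8|31)=+1, (18|31)=+1; sign (−1)^0·+1^-4·+1^0 = +1.
(a,b)_19: α=0, u≡17; β=-2, v≡11 (mod 19); (17|19)=+1, (11|19)=+1; sign (−1)^0·+1^-2·+1^0 = +1.
(a,b)_11: α=-2, u≡10; β=-1, v≡9 (mod 11); (10|11)=-1, (9|11)=+1; sign (−1)^0·-1^-1·+1^-2 = -1.
(a,b)_5: α=-1, u≡1; β=2, v≡4 (mod 5); (1|5)=+1, (4|5)=+1; sign (−1)^0·+1^2·+1^-1 = +1.
(a,b)_3: α=5, u≡2; β=17, v≡2 (mod 3); (2|3)=-1, (2|3)=-1; sign (−1)^1·-1^17·-1^5 = -1.
(a,b)_13: α=1, u≡7; β=1, v≡7 (mod 13); (7|13)=-1, (7|13)=-1; sign (−1)^0·-1^1·-1^1 = +1.
(a,b)_∞: sgn(195)=+, sgn(-6006)=−, so +1.
(195, -6006 / ℚ) ramifies at {2, 3, 7, 11}: a division algebra.

[2, 3, 7, 11]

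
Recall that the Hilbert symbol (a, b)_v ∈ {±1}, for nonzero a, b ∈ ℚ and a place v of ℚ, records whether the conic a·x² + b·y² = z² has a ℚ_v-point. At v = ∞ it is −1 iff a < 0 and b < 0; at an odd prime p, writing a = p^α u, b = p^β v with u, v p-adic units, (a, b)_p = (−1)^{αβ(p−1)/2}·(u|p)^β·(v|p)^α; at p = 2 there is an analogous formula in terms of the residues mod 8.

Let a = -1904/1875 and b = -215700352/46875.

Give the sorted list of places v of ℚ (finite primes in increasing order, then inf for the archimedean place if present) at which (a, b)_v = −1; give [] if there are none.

[7, inf]

Mod squares: a ≡ -357, b ≡ -714. Check v ∈ {∞, 2, 3, 5, 7, 17}.
v=7: a=7^1·(≡6), b=7^3·(≡3) mod 7; (6|7)=-1, (3|7)=-1; (−1)^{1·3·3}·(-1)^3·(-1)^1 = -1.
v=5: a=5^-4·(≡2), b=5^-6·(≡1) mod 5; (2|5)=-1, (1|5)=+1; (−1)^{-4·-6·2}·(-1)^-6·(+1)^-4 = +1.
v=2: v_2(a)=4, v_2(b)=7; units ≡ 3, 3 (mod 8); ε·ε+αω+βω = 1·1+4·1+7·1 ≡ 0  ⇒  (a,b)_2 = +1.
v=17: a=17^1·(≡15), b=17^3·(≡4) mod 17; (15|17)=+1, (4|17)=+1; (−1)^{1·3·8}·(+1)^3·(+1)^1 = +1.
v=∞: -357 < 0 and -714 < 0  ⇒  (a,b)_∞ = -1.
v=3: a=3^-1·(≡1), b=3^-1·(≡2) mod 3; (1|3)=+1, (2|3)=-1; (−1)^{-1·-1·1}·(+1)^-1·(-1)^-1 = +1.
Ram(-357, -714) = {7, ∞}; no ℚ_7-point on the conic.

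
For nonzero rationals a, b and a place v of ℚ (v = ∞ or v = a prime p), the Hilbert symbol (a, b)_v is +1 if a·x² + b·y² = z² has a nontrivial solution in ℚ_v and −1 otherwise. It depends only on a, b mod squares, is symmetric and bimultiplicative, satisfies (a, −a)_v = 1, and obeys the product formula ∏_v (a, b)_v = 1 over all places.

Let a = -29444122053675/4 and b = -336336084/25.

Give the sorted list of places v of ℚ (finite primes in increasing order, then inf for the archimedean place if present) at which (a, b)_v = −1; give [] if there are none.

[3, 7, 29, inf]

Mod squares: a ≡ -667, b ≡ -21. Check v ∈ {∞, 2, 3, 5, 7, 23, 29}.
v=7: a=7^2·(≡3), b=7^1·(≡4) mod 7; (3|7)=-1, (4|7)=+1; (−1)^{2·1·3}·(-1)^1·(+1)^2 = -1.
v=5: a=5^2·(≡2), b=5^-2·(≡1) mod 5; (2|5)=-1, (1|5)=+1; (−1)^{2·-2·2}·(-1)^-2·(+1)^2 = +1.
v=2: v_2(a)=-2, v_2(b)=2; units ≡ 5, 3 (mod 8); ε·ε+αω+βω = 0·1+-2·1+2·1 ≡ 0  ⇒  (a,b)_2 = +1.
v=29: a=29^3·(≡23), b=29^2·(≡18) mod 29; (23|29)=+1, (18|29)=-1; (−1)^{3·2·14}·(+1)^2·(-1)^3 = -1.
v=∞: -667 < 0 and -21 < 0  ⇒  (a,b)_∞ = -1.
v=23: a=23^3·(≡22), b=23^2·(≡8) mod 23; (22|23)=-1, (8|23)=+1; (−1)^{3·2·11}·(-1)^2·(+1)^3 = +1.
v=3: a=3^4·(≡2), b=3^3·(≡2) mod 3; (2|3)=-1, (2|3)=-1; (−1)^{4·3·1}·(-1)^3·(-1)^4 = -1.
|Ram(-667, -21)| = 4, even; anisotropic at {3, 7, 29, ∞}.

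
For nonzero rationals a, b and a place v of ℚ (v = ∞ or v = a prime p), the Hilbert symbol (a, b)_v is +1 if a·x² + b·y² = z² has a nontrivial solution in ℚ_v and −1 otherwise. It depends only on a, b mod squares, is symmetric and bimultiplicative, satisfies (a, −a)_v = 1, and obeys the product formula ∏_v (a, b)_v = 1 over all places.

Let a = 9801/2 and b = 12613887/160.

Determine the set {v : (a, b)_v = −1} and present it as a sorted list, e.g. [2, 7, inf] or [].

[2, 5, 11, 13]

Mod squares: a ≡ 2, b ≡ 1430. Check v ∈ {∞, 2, 3, 5, 11, 13}.
v=13: a=13^0·(≡6), b=13^1·(≡11) mod 13; (6|13)=-1, (11|13)=-1; (−1)^{0·1·6}·(-1)^1·(-1)^0 = -1.
v=2: v_2(a)=-1, v_2(b)=-5; units ≡ 1, 3 (mod 8); ε·ε+αω+βω = 0·1+-1·1+-5·0 ≡ 1  ⇒  (a,b)_2 = -1.
v=∞: 2 > 0 and 1430 > 0  ⇒  (a,b)_∞ = +1.
v=3: a=3^4·(≡2), b=3^6·(≡2) mod 3; (2|3)=-1, (2|3)=-1; (−1)^{4·6·1}·(-1)^6·(-1)^4 = +1.
v=5: a=5^0·(≡3), b=5^-1·(≡1) mod 5; (3|5)=-1, (1|5)=+1; (−1)^{0·-1·2}·(-1)^-1·(+1)^0 = -1.
v=11: a=11^2·(≡2), b=11^3·(≡1) mod 11; (2|11)=-1, (1|11)=+1; (−1)^{2·3·5}·(-1)^3·(+1)^2 = -1.
Ram(2, 1430) = {2, 5, 11, 13}; no ℚ_2-point on the conic.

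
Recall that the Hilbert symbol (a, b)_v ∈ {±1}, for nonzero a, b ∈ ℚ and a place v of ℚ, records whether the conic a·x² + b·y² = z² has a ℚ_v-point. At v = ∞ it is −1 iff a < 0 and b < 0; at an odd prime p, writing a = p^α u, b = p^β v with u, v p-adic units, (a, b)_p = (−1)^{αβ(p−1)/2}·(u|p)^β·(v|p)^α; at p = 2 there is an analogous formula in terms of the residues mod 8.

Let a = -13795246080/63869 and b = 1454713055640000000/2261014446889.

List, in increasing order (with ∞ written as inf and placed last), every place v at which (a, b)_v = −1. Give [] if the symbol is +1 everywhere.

[3, 5, 7, 13]

Mod squares: a ≡ -255255, b ≡ 390. Check v ∈ {∞, 2, 3, 5, 7, 11, 13, 17, 29, 43}.
v=13: a=13^-1·(≡5), b=13^3·(≡3) mod 13; (5|13)=-1, (3|13)=+1; (−1)^{-1·3·6}·(-1)^3·(+1)^-1 = -1.
v=29: a=29^0·(≡14), b=29^2·(≡20) mod 29; (14|29)=-1, (20|29)=+1; (−1)^{0·2·14}·(-1)^2·(+1)^0 = +1.
v=3: a=3^7·(≡1), b=3^9·(≡1) mod 3; (1|3)=+1, (1|3)=+1; (−1)^{7·9·1}·(+1)^9·(+1)^7 = -1.
v=∞: -255255 < 0 and 390 > 0  ⇒  (a,b)_∞ = +1.
v=17: a=17^-3·(≡15), b=17^-4·(≡1) mod 17; (15|17)=+1, (1|17)=+1; (−1)^{-3·-4·8}·(+1)^-4·(+1)^-3 = +1.
v=7: a=7^1·(≡5), b=7^0·(≡6) mod 7; (5|7)=-1, (6|7)=-1; (−1)^{1·0·3}·(-1)^0·(-1)^1 = -1.
v=5: a=5^1·(≡1), b=5^7·(≡3) mod 5; (1|5)=+1, (3|5)=-1; (−1)^{1·7·2}·(+1)^7·(-1)^1 = -1.
v=2: v_2(a)=14, v_2(b)=9; units ≡ 1, 3 (mod 8); ε·ε+αω+βω = 0·1+14·1+9·0 ≡ 0  ⇒  (a,b)_2 = +1.
v=43: a=43^0·(≡36), b=43^-2·(≡8) mod 43; (36|43)=+1, (8|43)=-1; (−1)^{0·-2·21}·(+1)^-2·(-1)^0 = +1.
v=11: a=11^1·(≡3), b=11^-4·(≡1) mod 11; (3|11)=+1, (1|11)=+1; (−1)^{1·-4·5}·(+1)^-4·(+1)^1 = +1.
(-255255, 390 / ℚ) ramifies at {3, 5, 7, 13}: a division algebra.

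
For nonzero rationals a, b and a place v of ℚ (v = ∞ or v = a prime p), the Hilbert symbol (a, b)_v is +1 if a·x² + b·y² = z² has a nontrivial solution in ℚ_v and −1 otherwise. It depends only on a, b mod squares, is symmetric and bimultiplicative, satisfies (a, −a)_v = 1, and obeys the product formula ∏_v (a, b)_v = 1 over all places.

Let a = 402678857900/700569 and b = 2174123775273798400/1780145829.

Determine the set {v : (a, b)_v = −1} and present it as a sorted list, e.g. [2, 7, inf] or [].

Mod squares: a ≡ 11, b ≡ 399. Check v ∈ {∞, 2, 3, 5, 7, 11, 13, 17, 19, 31, 53}.
v=53: a=53^2·(≡37), b=53^2·(≡46) mod 53; (37|53)=+1, (46|53)=+1; (−1)^{2·2·26}·(+1)^2·(+1)^2 = +1.
v=3: a=3^-6·(≡2), b=3^-7·(≡1) mod 3; (2|3)=-1, (1|3)=+1; (−1)^{-6·-7·1}·(-1)^-7·(+1)^-6 = -1.
v=17: a=17^0·(≡14), b=17^2·(≡9) mod 17; (14|17)=-1, (9|17)=+1; (−1)^{0·2·8}·(-1)^2·(+1)^0 = +1.
v=2: v_2(a)=2, v_2(b)=8; units ≡ 3, 7 (mod 8); ε·ε+αω+βω = 1·1+2·0+8·1 ≡ 1  ⇒  (a,b)_2 = -1.
v=13: a=13^0·(≡6), b=13^2·(≡9) mod 13; (6|13)=-1, (9|13)=+1; (−1)^{0·2·6}·(-1)^2·(+1)^0 = +1.
v=5: a=5^2·(≡4), b=5^2·(≡4) mod 5; (4|5)=+1, (4|5)=+1; (−1)^{2·2·2}·(+1)^2·(+1)^2 = +1.
v=31: a=31^-2·(≡26), b=31^-2·(≡3) mod 31; (26|31)=-1, (3|31)=-1; (−1)^{-2·-2·15}·(-1)^-2·(-1)^-2 = +1.
v=11: a=11^1·(≡5), b=11^-2·(≡3) mod 11; (5|11)=+1, (3|11)=+1; (−1)^{1·-2·5}·(+1)^-2·(+1)^1 = +1.
v=∞: 11 > 0 and 399 > 0  ⇒  (a,b)_∞ = +1.
v=7: a=7^0·(≡2), b=7^-1·(≡2) mod 7; (2|7)=+1, (2|7)=+1; (−1)^{0·-1·3}·(+1)^-1·(+1)^0 = +1.
v=19: a=19^4·(≡6), b=19^5·(≡3) mod 19; (6|19)=+1, (3|19)=-1; (−1)^{4·5·9}·(+1)^5·(-1)^4 = +1.
|Ram(11, 399)| = 2, even; anisotropic at {2, 3}.

[2, 3]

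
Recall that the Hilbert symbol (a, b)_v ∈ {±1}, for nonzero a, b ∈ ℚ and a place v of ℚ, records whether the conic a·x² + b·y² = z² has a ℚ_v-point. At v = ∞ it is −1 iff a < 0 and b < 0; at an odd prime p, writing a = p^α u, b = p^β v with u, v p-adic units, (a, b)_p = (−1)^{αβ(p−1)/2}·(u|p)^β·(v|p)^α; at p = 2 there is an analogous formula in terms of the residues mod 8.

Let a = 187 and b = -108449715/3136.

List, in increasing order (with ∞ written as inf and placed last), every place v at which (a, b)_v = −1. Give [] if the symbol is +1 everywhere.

(a, b) ≡ (187, -64515) mod (ℚ^×)²; places V = {2, 3, 5, 7, 11, 17, 23, 41, ∞}.
(a,b)_23: α=0, u≡3; β=1, v≡6 (mod 23); (3|23)=+1, (6|23)=+1; sign (−1)^0·+1^1·+1^0 = +1.
(a,b)_41: α=0, u≡23; β=2, v≡3 (mod 41); (23|41)=+1, (3|41)=-1; sign (−1)^0·+1^2·-1^0 = +1.
(a,b)_5: α=0, u≡2; β=1, v≡2 (mod 5); (2|5)=-1, (2|5)=-1; sign (−1)^0·-1^1·-1^0 = -1.
(a,b)_7: α=0, u≡5; β=-2, v≡4 (mod 7); (5|7)=-1, (4|7)=+1; sign (−1)^0·-1^-2·+1^0 = +1.
(a,b)_17: α=1, u≡11; β=1, v≡1 (mod 17); (11|17)=-1, (1|17)=+1; sign (−1)^0·-1^1·+1^1 = -1.
(a,b)_∞: sgn(187)=+, sgn(-64515)=−, so +1.
(a,b)_2: α=0, β=-6; u≡3, v≡5 (mod 8); ε(u)ε(v)=1·0, αω(v)=0·1, βω(u)=-6·1; sum ≡ 0  ⇒  +1.
(a,b)_11: α=1, u≡6; β=1, v≡4 (mod 11); (6|11)=-1, (4|11)=+1; sign (−1)^1·-1^1·+1^1 = +1.
(a,b)_3: α=0, u≡1; β=1, v≡2 (mod 3); (1|3)=+1, (2|3)=-1; sign (−1)^0·+1^1·-1^0 = +1.
Ram(187, -64515) = {5, 17}; no ℚ_5-point on the conic.

[5, 17]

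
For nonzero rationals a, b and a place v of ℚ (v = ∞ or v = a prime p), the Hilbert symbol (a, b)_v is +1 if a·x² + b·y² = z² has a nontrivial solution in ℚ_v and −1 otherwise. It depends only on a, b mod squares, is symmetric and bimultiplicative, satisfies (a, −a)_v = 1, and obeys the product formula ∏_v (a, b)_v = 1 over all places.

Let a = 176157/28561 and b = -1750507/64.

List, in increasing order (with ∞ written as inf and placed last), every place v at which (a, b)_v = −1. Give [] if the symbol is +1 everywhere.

[17, 23]

Mod squares: a ≡ 37, b ≡ -14467. Check v ∈ {∞, 2, 3, 11, 13, 17, 23, 37}.
v=∞: 37 > 0 and -14467 < 0  ⇒  (a,b)_∞ = +1.
v=17: a=17^0·(≡3), b=17^1·(≡9) mod 17; (3|17)=-1, (9|17)=+1; (−1)^{0·1·8}·(-1)^1·(+1)^0 = -1.
v=37: a=37^1·(≡4), b=37^1·(≡21) mod 37; (4|37)=+1, (21|37)=+1; (−1)^{1·1·18}·(+1)^1·(+1)^1 = +1.
v=2: v_2(a)=0, v_2(b)=-6; units ≡ 5, 5 (mod 8); ε·ε+αω+βω = 0·0+0·1+-6·1 ≡ 0  ⇒  (a,b)_2 = +1.
v=3: a=3^2·(≡1), b=3^0·(≡2) mod 3; (1|3)=+1, (2|3)=-1; (−1)^{2·0·1}·(+1)^0·(-1)^2 = +1.
v=13: a=13^-4·(≡7), b=13^0·(≡5) mod 13; (7|13)=-1, (5|13)=-1; (−1)^{-4·0·6}·(-1)^0·(-1)^-4 = +1.
v=23: a=23^2·(≡7), b=23^1·(≡5) mod 23; (7|23)=-1, (5|23)=-1; (−1)^{2·1·11}·(-1)^1·(-1)^2 = -1.
v=11: a=11^0·(≡5), b=11^2·(≡1) mod 11; (5|11)=+1, (1|11)=+1; (−1)^{0·2·5}·(+1)^2·(+1)^0 = +1.
Ram(37, -14467) = {17, 23}; no ℚ_17-point on the conic.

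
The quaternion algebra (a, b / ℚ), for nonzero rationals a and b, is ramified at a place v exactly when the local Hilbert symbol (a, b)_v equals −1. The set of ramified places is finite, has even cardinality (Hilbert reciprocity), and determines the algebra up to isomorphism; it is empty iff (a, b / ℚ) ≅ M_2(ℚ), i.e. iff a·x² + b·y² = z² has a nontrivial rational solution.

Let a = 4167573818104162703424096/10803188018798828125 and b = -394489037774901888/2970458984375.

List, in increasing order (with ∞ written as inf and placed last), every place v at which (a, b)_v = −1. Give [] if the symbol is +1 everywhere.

[2, 7, 11, 31]

(a, b) ≡ (2086238, -27094) mod (ℚ^×)²; places V = {2, 3, 5, 7, 11, 13, 19, 23, 31, ∞}.
(a,b)_∞: sgn(2086238)=+, sgn(-27094)=−, so +1.
(a,b)_7: α=9, u≡4; β=6, v≡6 (mod 7); (4|7)=+1, (6|7)=-1; sign (−1)^0·+1^6·-1^9 = -1.
(a,b)_19: α=3, u≡9; β=3, v≡15 (mod 19); (9|19)=+1, (15|19)=-1; sign (−1)^1·+1^3·-1^3 = +1.
(a,b)_3: α=12, u≡2; β=6, v≡2 (mod 3); (2|3)=-1, (2|3)=-1; sign (−1)^0·-1^6·-1^12 = +1.
(a,b)_5: α=-16, u≡2; β=-12, v≡1 (mod 5); (2|5)=-1, (1|5)=+1; sign (−1)^0·-1^-12·+1^-16 = +1.
(a,b)_31: α=1, u≡14; β=1, v≡25 (mod 31); (14|31)=+1, (25|31)=+1; sign (−1)^1·+1^1·+1^1 = -1.
(a,b)_11: α=-1, u≡6; β=0, v≡2 (mod 11); (6|11)=-1, (2|11)=-1; sign (−1)^0·-1^0·-1^-1 = -1.
(a,b)_23: α=-5, u≡19; β=-3, v≡3 (mod 23); (19|23)=-1, (3|23)=+1; sign (−1)^1·-1^-3·+1^-5 = +1.
(a,b)_2: α=5, β=7; u≡7, v≡5 (mod 8); ε(u)ε(v)=1·0, αω(v)=5·1, βω(u)=7·0; sum ≡ 1  ⇒  -1.
(a,b)_13: α=4, u≡7; β=2, v≡2 (mod 13); (7|13)=-1, (2|13)=-1; sign (−1)^0·-1^2·-1^4 = +1.
(2086238, -27094 / ℚ) ramifies at {2, 7, 11, 31}: a division algebra.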